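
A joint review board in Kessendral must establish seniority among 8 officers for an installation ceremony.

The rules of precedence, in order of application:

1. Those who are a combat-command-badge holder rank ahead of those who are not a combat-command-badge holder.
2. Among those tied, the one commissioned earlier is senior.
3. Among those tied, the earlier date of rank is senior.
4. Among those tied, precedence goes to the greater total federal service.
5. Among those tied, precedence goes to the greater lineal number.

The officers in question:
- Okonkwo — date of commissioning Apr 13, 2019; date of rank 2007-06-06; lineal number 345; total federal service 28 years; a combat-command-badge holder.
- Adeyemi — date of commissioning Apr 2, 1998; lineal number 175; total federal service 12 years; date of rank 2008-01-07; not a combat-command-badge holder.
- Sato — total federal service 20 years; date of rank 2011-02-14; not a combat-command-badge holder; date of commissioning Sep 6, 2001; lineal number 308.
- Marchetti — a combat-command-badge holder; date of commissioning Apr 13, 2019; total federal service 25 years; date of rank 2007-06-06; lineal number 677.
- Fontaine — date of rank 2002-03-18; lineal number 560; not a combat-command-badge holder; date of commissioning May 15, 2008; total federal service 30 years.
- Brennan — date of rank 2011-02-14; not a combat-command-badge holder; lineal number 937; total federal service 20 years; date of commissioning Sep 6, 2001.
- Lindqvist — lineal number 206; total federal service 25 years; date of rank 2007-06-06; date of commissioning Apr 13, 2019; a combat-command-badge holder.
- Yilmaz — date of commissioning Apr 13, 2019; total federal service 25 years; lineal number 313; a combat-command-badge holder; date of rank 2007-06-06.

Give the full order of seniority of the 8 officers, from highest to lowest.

By the first rule: Okonkwo, Marchetti, Yilmaz and Lindqvist (each a combat-command-badge holder); then Adeyemi, Brennan, Sato and Fontaine (each not a combat-command-badge holder).
Okonkwo, Marchetti, Yilmaz and Lindqvist all have date of commissioning Apr 13, 2019, so the next rule applies.
Okonkwo, Marchetti, Yilmaz and Lindqvist all have date of rank 2007-06-06, so the next rule applies.
Among Okonkwo, Marchetti, Yilmaz and Lindqvist, by total federal service (higher first): Okonkwo (28 years) before Marchetti, Yilmaz and Lindqvist (25 years).
Among Marchetti, Yilmaz and Lindqvist, by lineal number (higher first): Marchetti (677) before Yilmaz (313) before Lindqvist (206).
Among Adeyemi, Brennan, Sato and Fontaine, by date of commissioning (earlier first): Adeyemi (Apr 2, 1998) before Brennan and Sato (Sep 6, 2001) before Fontaine (May 15, 2008).
Brennan and Sato both have date of rank 2011-02-14, so the next rule applies.
Brennan and Sato both have total federal service 20 years, so the next rule applies.
Among Brennan and Sato, by lineal number (higher first): Brennan (937) before Sato (308).
Full order: Okonkwo, Marchetti, Yilmaz, Lindqvist, Adeyemi, Brennan, Sato, Fontaine.

Okonkwo, Marchetti, Yilmaz, Lindqvist, Adeyemi, Brennan, Sato, Fontaine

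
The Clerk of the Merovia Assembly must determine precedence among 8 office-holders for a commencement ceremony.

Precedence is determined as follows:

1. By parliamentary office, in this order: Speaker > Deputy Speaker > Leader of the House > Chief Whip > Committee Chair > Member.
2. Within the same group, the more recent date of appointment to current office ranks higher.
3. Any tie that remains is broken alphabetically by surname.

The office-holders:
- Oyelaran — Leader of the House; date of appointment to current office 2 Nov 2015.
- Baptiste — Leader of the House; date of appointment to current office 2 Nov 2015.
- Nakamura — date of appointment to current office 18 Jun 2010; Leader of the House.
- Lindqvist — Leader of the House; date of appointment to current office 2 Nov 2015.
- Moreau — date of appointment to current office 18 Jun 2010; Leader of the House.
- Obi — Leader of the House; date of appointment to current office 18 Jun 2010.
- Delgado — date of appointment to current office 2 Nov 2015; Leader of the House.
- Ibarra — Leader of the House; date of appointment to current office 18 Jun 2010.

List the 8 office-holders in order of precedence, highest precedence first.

Baptiste, Delgado, Lindqvist, Oyelaran, Ibarra, Moreau, Nakamura, Obi

By parliamentary office: Baptiste, Delgado, Lindqvist, Oyelaran, Ibarra, Moreau, Nakamura and Obi (Leader of the House).
Among Baptiste, Delgado, Lindqvist, Oyelaran, Ibarra, Moreau, Nakamura and Obi, by date of appointment to current office (later first): Baptiste, Delgado, Lindqvist and Oyelaran (2 Nov 2015) before Ibarra, Moreau, Nakamura and Obi (18 Jun 2010).
Among Baptiste, Delgado, Lindqvist and Oyelaran, alphabetically by surname: Baptiste before Delgado before Lindqvist before Oyelaran.
Among Ibarra, Moreau, Nakamura and Obi, alphabetically by surname: Ibarra before Moreau before Nakamura before Obi.
Full order: Baptiste, Delgado, Lindqvist, Oyelaran, Ibarra, Moreau, Nakamura, Obi.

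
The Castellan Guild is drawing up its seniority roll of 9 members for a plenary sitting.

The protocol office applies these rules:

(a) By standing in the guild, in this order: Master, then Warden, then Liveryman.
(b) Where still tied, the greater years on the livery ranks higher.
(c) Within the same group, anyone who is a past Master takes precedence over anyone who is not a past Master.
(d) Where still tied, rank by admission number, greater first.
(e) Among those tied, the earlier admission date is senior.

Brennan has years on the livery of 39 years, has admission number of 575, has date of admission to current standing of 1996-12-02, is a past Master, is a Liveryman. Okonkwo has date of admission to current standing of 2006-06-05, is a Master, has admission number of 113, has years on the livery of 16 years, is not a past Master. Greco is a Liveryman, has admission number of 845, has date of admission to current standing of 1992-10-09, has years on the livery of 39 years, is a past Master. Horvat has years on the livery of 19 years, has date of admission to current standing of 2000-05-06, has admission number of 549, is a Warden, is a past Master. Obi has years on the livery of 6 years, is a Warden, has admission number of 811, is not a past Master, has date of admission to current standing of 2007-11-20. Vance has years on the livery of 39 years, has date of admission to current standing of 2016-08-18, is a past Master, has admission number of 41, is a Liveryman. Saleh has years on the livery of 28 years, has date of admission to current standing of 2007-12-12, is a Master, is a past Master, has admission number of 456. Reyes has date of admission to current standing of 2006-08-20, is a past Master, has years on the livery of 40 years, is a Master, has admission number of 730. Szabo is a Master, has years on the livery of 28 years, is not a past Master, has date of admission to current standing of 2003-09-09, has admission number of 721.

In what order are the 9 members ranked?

By standing in the guild: Reyes, Saleh, Szabo and Okonkwo (Master); then Horvat and Obi (Warden); then Greco, Brennan and Vance (Liveryman).
Among Reyes, Saleh, Szabo and Okonkwo, by years on the livery (higher first): Reyes (40 years) before Saleh and Szabo (28 years) before Okonkwo (16 years).
Among Saleh and Szabo, a past Master before not a past Master: Saleh (a past Master) before Szabo (not a past Master).
Among Horvat and Obi, by years on the livery (higher first): Horvat (19 years) before Obi (6 years).
Greco, Brennan and Vance all have years on the livery 39 years, so the next rule applies.
Greco, Brennan and Vance are each a past Master, so the next rule applies.
Among Greco, Brennan and Vance, by admission number (higher first): Greco (845) before Brennan (575) before Vance (41).
Full order: Reyes, Saleh, Szabo, Okonkwo, Horvat, Obi, Greco, Brennan, Vance.

Reyes, Saleh, Szabo, Okonkwo, Horvat, Obi, Greco, Brennan, Vance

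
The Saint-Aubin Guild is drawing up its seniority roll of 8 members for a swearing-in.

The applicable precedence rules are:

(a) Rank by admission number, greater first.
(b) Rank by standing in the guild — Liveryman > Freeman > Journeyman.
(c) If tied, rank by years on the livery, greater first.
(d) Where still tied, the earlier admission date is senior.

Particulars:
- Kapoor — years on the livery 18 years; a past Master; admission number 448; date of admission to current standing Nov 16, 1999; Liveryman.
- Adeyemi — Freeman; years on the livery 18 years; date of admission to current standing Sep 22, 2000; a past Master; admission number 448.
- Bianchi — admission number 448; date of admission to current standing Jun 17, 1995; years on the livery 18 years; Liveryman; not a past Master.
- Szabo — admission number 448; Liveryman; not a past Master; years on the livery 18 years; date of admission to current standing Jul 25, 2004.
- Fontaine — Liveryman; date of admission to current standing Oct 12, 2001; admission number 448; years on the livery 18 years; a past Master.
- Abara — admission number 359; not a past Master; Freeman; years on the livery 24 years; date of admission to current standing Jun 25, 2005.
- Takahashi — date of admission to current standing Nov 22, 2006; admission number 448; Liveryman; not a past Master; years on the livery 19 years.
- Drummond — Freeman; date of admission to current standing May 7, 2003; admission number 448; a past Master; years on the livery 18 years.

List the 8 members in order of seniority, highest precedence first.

By admission number (higher first): Takahashi, Bianchi, Kapoor, Fontaine, Szabo, Adeyemi and Drummond (each 448); then Abara (359).
Among Takahashi, Bianchi, Kapoor, Fontaine, Szabo, Adeyemi and Drummond, by standing in the guild: Takahashi, Bianchi, Kapoor, Fontaine and Szabo (Liveryman) before Adeyemi and Drummond (Freeman).
Among Takahashi, Bianchi, Kapoor, Fontaine and Szabo, by years on the livery (higher first): Takahashi (19 years) before Bianchi, Kapoor, Fontaine and Szabo (18 years).
Among Bianchi, Kapoor, Fontaine and Szabo, by date of admission to current standing (earlier first): Bianchi (Jun 17, 1995) before Kapoor (Nov 16, 1999) before Fontaine (Oct 12, 2001) before Szabo (Jul 25, 2004).
Adeyemi and Drummond both have years on the livery 18 years, so the next rule applies.
Among Adeyemi and Drummond, by date of admission to current standing (earlier first): Adeyemi (Sep 22, 2000) before Drummond (May 7, 2003).
Full order: Takahashi, Bianchi, Kapoor, Fontaine, Szabo, Adeyemi, Drummond, Abara.

Takahashi, Bianchi, Kapoor, Fontaine, Szabo, Adeyemi, Drummond, Abara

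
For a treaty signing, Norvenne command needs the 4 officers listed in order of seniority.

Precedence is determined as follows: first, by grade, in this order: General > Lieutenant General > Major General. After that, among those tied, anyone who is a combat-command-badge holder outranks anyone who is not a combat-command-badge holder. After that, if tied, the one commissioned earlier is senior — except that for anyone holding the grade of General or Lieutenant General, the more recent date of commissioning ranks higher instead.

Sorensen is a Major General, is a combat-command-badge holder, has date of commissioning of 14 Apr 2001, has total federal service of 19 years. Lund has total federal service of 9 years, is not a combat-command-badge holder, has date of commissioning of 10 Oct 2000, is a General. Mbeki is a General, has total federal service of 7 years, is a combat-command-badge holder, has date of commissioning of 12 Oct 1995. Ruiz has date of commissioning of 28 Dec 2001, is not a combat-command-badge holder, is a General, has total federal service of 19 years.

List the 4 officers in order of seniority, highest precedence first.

Mbeki, Ruiz, Lund, Sorensen

By grade: Mbeki, Ruiz and Lund (General); then Sorensen (Major General).
Among Mbeki, Ruiz and Lund, a combat-command-badge holder before not a combat-command-badge holder: Mbeki (a combat-command-badge holder) before Ruiz and Lund (not a combat-command-badge holder).
Among Ruiz and Lund, by date of commissioning (later first) (reversed rule for this group): Ruiz (28 Dec 2001) before Lund (10 Oct 2000).
Full order: Mbeki, Ruiz, Lund, Sorensen.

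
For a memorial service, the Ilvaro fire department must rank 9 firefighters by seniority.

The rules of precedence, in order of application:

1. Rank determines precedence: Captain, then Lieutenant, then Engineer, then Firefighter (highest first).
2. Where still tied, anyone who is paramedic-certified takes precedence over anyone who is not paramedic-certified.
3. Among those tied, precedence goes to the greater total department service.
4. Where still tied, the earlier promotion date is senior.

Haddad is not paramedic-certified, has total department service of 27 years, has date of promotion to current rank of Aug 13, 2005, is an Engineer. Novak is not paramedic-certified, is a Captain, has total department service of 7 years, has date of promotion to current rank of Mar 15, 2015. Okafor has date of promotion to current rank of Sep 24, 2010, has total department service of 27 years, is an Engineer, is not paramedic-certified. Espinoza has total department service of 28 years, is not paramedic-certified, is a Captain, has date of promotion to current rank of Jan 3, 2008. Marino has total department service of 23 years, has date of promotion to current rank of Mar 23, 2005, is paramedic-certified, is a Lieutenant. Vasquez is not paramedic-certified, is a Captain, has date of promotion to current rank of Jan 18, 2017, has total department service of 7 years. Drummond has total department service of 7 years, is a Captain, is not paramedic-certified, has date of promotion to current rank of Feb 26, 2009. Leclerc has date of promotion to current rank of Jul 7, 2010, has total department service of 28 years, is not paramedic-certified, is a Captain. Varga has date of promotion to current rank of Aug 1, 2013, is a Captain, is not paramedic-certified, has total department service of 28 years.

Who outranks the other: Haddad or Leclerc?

By rank: Espinoza, Leclerc, Varga, Drummond, Novak and Vasquez (Captain); then Marino (Lieutenant); then Haddad and Okafor (Engineer).
Espinoza, Leclerc, Varga, Drummond, Novak and Vasquez are each not paramedic-certified, so the next rule applies.
Among Espinoza, Leclerc, Varga, Drummond, Novak and Vasquez, by total department service (higher first): Espinoza, Leclerc and Varga (28 years) before Drummond, Novak and Vasquez (7 years).
Among Espinoza, Leclerc and Varga, by date of promotion to current rank (earlier first): Espinoza (Jan 3, 2008) before Leclerc (Jul 7, 2010) before Varga (Aug 1, 2013).
Among Drummond, Novak and Vasquez, by date of promotion to current rank (earlier first): Drummond (Feb 26, 2009) before Novak (Mar 15, 2015) before Vasquez (Jan 18, 2017).
Haddad and Okafor are each not paramedic-certified, so the next rule applies.
Haddad and Okafor both have total department service 27 years, so the next rule applies.
Among Haddad and Okafor, by date of promotion to current rank (earlier first): Haddad (Aug 13, 2005) before Okafor (Sep 24, 2010).
So Leclerc takes precedence.

Leclerc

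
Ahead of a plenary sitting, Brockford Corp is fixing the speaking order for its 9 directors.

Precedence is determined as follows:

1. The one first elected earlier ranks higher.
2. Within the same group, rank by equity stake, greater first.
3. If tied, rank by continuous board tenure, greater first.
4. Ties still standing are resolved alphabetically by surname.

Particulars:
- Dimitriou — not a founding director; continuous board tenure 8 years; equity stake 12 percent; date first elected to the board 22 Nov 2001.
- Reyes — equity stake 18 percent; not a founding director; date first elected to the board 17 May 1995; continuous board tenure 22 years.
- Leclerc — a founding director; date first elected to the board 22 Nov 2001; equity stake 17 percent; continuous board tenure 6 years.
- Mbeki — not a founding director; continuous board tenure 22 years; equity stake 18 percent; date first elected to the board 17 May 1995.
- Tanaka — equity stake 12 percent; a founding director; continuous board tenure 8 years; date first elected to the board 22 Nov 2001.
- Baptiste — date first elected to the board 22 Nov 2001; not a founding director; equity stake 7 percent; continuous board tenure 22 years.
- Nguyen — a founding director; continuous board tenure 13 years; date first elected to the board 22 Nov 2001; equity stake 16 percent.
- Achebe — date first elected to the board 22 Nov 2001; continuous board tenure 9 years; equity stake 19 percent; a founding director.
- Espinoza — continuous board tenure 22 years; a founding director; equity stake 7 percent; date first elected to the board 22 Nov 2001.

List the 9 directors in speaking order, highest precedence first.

Mbeki, Reyes, Achebe, Leclerc, Nguyen, Dimitriou, Tanaka, Baptiste, Espinoza

By date first elected to the board (earlier first): Mbeki and Reyes (both 17 May 1995); then Achebe, Leclerc, Nguyen, Dimitriou, Tanaka, Baptiste and Espinoza (each 22 Nov 2001).
Mbeki and Reyes both have equity stake 18 percent, so the next rule applies.
Mbeki and Reyes both have continuous board tenure 22 years, so the next rule applies.
Among Mbeki and Reyes, alphabetically by surname: Mbeki before Reyes.
Among Achebe, Leclerc, Nguyen, Dimitriou, Tanaka, Baptiste and Espinoza, by equity stake (higher first): Achebe (19 percent) before Leclerc (17 percent) before Nguyen (16 percent) before Dimitriou and Tanaka (12 percent) before Baptiste and Espinoza (7 percent).
Dimitriou and Tanaka both have continuous board tenure 8 years, so the next rule applies.
Among Dimitriou and Tanaka, alphabetically by surname: Dimitriou before Tanaka.
Baptiste and Espinoza both have continuous board tenure 22 years, so the next rule applies.
Among Baptiste and Espinoza, alphabetically by surname: Baptiste before Espinoza.
Full order: Mbeki, Reyes, Achebe, Leclerc, Nguyen, Dimitriou, Tanaka, Baptiste, Espinoza.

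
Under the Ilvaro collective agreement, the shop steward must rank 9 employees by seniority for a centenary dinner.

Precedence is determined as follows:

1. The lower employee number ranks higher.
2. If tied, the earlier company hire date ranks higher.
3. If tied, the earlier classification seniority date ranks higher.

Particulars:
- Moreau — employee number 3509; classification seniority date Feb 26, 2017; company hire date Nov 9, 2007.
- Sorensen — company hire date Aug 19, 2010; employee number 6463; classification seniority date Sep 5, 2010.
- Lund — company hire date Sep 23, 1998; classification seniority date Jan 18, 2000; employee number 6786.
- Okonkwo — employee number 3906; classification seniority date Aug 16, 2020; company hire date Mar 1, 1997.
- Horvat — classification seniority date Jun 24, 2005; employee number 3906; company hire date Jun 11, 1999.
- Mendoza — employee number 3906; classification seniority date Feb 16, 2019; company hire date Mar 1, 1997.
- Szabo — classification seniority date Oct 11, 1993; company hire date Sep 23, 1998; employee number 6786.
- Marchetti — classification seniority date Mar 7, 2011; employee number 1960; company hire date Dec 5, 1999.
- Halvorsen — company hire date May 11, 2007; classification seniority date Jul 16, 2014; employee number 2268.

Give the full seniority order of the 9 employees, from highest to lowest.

By employee number (lower first): Marchetti (1960); then Halvorsen (2268); then Moreau (3509); then Mendoza, Okonkwo and Horvat (each 3906); then Sorensen (6463); then Szabo and Lund (both 6786).
Among Mendoza, Okonkwo and Horvat, by company hire date (earlier first): Mendoza and Okonkwo (Mar 1, 1997) before Horvat (Jun 11, 1999).
Among Mendoza and Okonkwo, by classification seniority date (earlier first): Mendoza (Feb 16, 2019) before Okonkwo (Aug 16, 2020).
Szabo and Lund both have company hire date Sep 23, 1998, so the next rule applies.
Among Szabo and Lund, by classification seniority date (earlier first): Szabo (Oct 11, 1993) before Lund (Jan 18, 2000).
Full order: Marchetti, Halvorsen, Moreau, Mendoza, Okonkwo, Horvat, Sorensen, Szabo, Lund.

Marchetti, Halvorsen, Moreau, Mendoza, Okonkwo, Horvat, Sorensen, Szabo, Lund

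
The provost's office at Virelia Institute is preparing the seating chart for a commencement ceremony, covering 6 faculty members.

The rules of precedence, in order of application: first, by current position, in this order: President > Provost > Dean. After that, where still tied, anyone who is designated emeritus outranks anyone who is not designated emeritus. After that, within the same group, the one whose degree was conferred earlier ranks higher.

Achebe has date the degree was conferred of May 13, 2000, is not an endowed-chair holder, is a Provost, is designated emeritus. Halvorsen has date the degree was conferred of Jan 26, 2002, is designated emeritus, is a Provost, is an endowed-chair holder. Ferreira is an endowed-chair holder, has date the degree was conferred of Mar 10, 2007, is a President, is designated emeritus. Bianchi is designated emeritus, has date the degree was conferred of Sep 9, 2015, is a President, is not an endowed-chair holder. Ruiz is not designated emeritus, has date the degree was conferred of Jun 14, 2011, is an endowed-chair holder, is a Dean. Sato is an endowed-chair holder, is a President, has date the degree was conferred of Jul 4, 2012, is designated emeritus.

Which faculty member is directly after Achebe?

By current position: Ferreira, Sato and Bianchi (President); then Achebe and Halvorsen (Provost); then Ruiz (Dean).
Ferreira, Sato and Bianchi are each designated emeritus, so the next rule applies.
Among Ferreira, Sato and Bianchi, by date the degree was conferred (earlier first): Ferreira (Mar 10, 2007) before Sato (Jul 4, 2012) before Bianchi (Sep 9, 2015).
Achebe and Halvorsen are each designated emeritus, so the next rule applies.
Among Achebe and Halvorsen, by date the degree was conferred (earlier first): Achebe (May 13, 2000) before Halvorsen (Jan 26, 2002).
Order: Ferreira, Sato, Bianchi, Achebe, Halvorsen, Ruiz.

Halvorsen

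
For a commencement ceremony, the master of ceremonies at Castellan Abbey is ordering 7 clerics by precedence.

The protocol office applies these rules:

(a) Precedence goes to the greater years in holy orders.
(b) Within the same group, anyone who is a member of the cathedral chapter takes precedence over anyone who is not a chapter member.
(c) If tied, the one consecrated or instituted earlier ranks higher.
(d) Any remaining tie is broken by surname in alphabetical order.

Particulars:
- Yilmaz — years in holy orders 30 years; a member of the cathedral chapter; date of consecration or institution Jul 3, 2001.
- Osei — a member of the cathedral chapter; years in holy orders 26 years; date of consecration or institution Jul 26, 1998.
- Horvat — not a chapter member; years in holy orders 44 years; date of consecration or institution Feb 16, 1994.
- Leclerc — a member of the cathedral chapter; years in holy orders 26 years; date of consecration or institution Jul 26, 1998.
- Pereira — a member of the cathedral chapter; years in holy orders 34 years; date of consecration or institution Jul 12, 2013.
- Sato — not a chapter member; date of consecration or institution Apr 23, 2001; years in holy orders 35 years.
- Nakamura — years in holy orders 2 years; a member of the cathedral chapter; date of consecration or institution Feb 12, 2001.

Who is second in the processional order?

Sato

By years in holy orders (higher first): Horvat (44 years); then Sato (35 years); then Pereira (34 years); then Yilmaz (30 years); then Leclerc and Osei (both 26 years); then Nakamura (2 years).
Leclerc and Osei are each a member of the cathedral chapter, so the next rule applies.
Leclerc and Osei both have date of consecration or institution Jul 26, 1998, so the next rule applies.
Among Leclerc and Osei, alphabetically by surname: Leclerc before Osei.
Order: Horvat, Sato, Pereira, Yilmaz, Leclerc, Osei, Nakamura.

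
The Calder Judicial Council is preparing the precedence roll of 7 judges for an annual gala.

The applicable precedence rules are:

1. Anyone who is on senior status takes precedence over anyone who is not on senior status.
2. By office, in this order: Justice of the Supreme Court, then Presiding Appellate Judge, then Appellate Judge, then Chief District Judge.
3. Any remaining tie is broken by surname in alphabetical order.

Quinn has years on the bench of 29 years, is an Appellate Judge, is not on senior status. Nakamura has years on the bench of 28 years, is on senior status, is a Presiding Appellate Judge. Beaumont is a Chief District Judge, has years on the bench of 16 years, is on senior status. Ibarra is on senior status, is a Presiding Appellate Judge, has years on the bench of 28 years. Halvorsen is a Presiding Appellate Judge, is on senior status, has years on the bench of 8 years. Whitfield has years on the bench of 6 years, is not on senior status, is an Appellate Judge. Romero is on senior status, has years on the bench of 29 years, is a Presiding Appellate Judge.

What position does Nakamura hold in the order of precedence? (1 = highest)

3

By the first rule: Halvorsen, Ibarra, Nakamura, Romero and Beaumont (each on senior status); then Quinn and Whitfield (both not on senior status).
Among Halvorsen, Ibarra, Nakamura, Romero and Beaumont, by office: Halvorsen, Ibarra, Nakamura and Romero (Presiding Appellate Judge) before Beaumont (Chief District Judge).
Among Halvorsen, Ibarra, Nakamura and Romero, alphabetically by surname: Halvorsen before Ibarra before Nakamura before Romero.
Quinn and Whitfield are each Appellate Judge, so the next rule applies.
Among Quinn and Whitfield, alphabetically by surname: Quinn before Whitfield.
Order: Halvorsen, Ibarra, Nakamura, Romero, Beaumont, Quinn, Whitfield. So position 3.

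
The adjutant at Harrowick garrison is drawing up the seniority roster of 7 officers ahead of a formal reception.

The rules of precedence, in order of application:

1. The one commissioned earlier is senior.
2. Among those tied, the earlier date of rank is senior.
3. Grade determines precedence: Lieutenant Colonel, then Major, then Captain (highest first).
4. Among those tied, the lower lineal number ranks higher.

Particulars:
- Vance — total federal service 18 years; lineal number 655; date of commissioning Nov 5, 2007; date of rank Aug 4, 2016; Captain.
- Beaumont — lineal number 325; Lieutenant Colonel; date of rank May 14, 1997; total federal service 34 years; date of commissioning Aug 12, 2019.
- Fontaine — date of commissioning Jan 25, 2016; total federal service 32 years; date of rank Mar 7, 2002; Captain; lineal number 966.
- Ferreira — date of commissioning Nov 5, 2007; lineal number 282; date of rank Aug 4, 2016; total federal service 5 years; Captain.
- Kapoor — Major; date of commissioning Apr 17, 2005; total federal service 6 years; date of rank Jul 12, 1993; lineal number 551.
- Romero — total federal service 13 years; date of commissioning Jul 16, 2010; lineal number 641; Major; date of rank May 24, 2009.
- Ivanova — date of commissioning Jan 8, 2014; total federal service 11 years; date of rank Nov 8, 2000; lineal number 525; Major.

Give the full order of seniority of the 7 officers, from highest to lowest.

By date of commissioning (earlier first): Kapoor (Apr 17, 2005); then Ferreira and Vance (both Nov 5, 2007); then Romero (Jul 16, 2010); then Ivanova (Jan 8, 2014); then Fontaine (Jan 25, 2016); then Beaumont (Aug 12, 2019).
Ferreira and Vance both have date of rank Aug 4, 2016, so the next rule applies.
Ferreira and Vance are each Captain, so the next rule applies.
Among Ferreira and Vance, by lineal number (lower first): Ferreira (282) before Vance (655).
Full order: Kapoor, Ferreira, Vance, Romero, Ivanova, Fontaine, Beaumont.

Kapoor, Ferreira, Vance, Romero, Ivanova, Fontaine, Beaumont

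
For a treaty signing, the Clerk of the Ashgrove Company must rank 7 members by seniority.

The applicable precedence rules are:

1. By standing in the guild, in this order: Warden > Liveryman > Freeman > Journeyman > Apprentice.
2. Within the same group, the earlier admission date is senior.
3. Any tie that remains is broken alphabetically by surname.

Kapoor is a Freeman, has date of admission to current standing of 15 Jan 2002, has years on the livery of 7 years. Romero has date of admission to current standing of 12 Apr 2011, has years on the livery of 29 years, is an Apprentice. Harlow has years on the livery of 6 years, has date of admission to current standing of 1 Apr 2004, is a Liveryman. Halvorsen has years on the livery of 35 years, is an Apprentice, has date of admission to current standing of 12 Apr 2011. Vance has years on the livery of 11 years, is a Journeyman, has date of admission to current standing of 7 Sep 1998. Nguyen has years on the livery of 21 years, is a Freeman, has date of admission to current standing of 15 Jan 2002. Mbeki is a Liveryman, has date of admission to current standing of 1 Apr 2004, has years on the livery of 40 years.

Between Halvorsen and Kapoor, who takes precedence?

By standing in the guild: Harlow and Mbeki (Liveryman); then Kapoor and Nguyen (Freeman); then Vance (Journeyman); then Halvorsen and Romero (Apprentice).
Harlow and Mbeki both have date of admission to current standing 1 Apr 2004, so the next rule applies.
Among Harlow and Mbeki, alphabetically by surname: Harlow before Mbeki.
Kapoor and Nguyen both have date of admission to current standing 15 Jan 2002, so the next rule applies.
Among Kapoor and Nguyen, alphabetically by surname: Kapoor before Nguyen.
Halvorsen and Romero both have date of admission to current standing 12 Apr 2011, so the next rule applies.
Among Halvorsen and Romero, alphabetically by surname: Halvorsen before Romero.
So Kapoor takes precedence.

Kapoor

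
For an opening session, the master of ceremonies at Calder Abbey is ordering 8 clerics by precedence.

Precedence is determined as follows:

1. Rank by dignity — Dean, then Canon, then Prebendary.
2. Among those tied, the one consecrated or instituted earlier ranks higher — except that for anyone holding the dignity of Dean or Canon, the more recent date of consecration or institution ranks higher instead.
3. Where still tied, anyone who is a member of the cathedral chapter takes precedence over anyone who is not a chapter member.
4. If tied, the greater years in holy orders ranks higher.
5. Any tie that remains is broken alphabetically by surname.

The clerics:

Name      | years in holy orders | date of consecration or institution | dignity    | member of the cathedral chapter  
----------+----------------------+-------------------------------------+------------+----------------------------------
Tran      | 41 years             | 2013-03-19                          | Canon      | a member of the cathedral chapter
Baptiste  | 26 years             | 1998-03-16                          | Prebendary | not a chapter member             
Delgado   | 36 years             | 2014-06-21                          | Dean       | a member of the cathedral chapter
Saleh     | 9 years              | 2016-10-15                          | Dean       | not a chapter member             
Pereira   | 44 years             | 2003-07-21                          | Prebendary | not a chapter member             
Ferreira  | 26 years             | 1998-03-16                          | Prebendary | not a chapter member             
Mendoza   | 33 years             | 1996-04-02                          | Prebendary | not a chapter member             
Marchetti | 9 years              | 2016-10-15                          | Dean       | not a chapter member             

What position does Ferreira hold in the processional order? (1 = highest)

7

By dignity: Marchetti, Saleh and Delgado (Dean); then Tran (Canon); then Mendoza, Baptiste, Ferreira and Pereira (Prebendary).
Among Marchetti, Saleh and Delgado, by date of consecration or institution (later first) (reversed rule for this group): Marchetti and Saleh (2016-10-15) before Delgado (2014-06-21).
Marchetti and Saleh are each not a chapter member, so the next rule applies.
Marchetti and Saleh both have years in holy orders 9 years, so the next rule applies.
Among Marchetti and Saleh, alphabetically by surname: Marchetti before Saleh.
Among Mendoza, Baptiste, Ferreira and Pereira, by date of consecration or institution (earlier first): Mendoza (1996-04-02) before Baptiste and Ferreira (1998-03-16) before Pereira (2003-07-21).
Baptiste and Ferreira are each not a chapter member, so the next rule applies.
Baptiste and Ferreira both have years in holy orders 26 years, so the next rule applies.
Among Baptiste and Ferreira, alphabetically by surname: Baptiste before Ferreira.
Order: Marchetti, Saleh, Delgado, Tran, Mendoza, Baptiste, Ferreira, Pereira. So position 7.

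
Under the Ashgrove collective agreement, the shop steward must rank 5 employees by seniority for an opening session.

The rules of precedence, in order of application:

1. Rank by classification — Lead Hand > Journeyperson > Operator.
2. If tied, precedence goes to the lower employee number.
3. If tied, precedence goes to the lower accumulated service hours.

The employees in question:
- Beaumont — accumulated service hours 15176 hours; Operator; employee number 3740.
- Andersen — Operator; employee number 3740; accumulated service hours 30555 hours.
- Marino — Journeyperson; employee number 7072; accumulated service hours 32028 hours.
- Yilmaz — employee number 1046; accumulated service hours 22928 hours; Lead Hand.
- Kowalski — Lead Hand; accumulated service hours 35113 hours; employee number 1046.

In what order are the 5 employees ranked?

Yilmaz, Kowalski, Marino, Beaumont, Andersen

By classification: Yilmaz and Kowalski (Lead Hand); then Marino (Journeyperson); then Beaumont and Andersen (Operator).
Yilmaz and Kowalski both have employee number 1046, so the next rule applies.
Among Yilmaz and Kowalski, by accumulated service hours (lower first): Yilmaz (22928 hours) before Kowalski (35113 hours).
Beaumont and Andersen both have employee number 3740, so the next rule applies.
Among Beaumont and Andersen, by accumulated service hours (lower first): Beaumont (15176 hours) before Andersen (30555 hours).
Full order: Yilmaz, Kowalski, Marino, Beaumont, Andersen.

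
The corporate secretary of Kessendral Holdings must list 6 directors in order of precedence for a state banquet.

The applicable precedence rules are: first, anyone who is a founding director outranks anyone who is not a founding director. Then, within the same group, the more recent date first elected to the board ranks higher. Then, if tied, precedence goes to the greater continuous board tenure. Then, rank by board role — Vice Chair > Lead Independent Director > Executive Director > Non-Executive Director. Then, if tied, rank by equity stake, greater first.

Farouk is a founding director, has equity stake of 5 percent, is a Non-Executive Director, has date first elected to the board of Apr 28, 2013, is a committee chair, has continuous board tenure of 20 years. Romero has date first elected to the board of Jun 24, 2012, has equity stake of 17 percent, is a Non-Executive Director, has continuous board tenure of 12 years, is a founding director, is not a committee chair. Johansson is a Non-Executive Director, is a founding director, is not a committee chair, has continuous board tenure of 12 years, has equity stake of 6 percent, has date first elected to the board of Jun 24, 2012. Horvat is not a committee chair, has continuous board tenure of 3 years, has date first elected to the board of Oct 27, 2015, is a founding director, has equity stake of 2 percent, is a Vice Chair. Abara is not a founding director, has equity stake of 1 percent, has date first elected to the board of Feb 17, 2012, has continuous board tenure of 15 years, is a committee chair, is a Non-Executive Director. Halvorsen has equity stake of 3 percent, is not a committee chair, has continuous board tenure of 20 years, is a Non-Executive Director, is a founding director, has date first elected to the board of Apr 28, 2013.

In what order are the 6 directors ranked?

By the first rule: Horvat, Farouk, Halvorsen, Romero and Johansson (each a founding director); then Abara (not a founding director).
Among Horvat, Farouk, Halvorsen, Romero and Johansson, by date first elected to the board (later first): Horvat (Oct 27, 2015) before Farouk and Halvorsen (Apr 28, 2013) before Romero and Johansson (Jun 24, 2012).
Farouk and Halvorsen both have continuous board tenure 20 years, so the next rule applies.
Farouk and Halvorsen are each Non-Executive Director, so the next rule applies.
Among Farouk and Halvorsen, by equity stake (higher first): Farouk (5 percent) before Halvorsen (3 percent).
Romero and Johansson both have continuous board tenure 12 years, so the next rule applies.
Romero and Johansson are each Non-Executive Director, so the next rule applies.
Among Romero and Johansson, by equity stake (higher first): Romero (17 percent) before Johansson (6 percent).
Full order: Horvat, Farouk, Halvorsen, Romero, Johansson, Abara.

Horvat, Farouk, Halvorsen, Romero, Johansson, Abara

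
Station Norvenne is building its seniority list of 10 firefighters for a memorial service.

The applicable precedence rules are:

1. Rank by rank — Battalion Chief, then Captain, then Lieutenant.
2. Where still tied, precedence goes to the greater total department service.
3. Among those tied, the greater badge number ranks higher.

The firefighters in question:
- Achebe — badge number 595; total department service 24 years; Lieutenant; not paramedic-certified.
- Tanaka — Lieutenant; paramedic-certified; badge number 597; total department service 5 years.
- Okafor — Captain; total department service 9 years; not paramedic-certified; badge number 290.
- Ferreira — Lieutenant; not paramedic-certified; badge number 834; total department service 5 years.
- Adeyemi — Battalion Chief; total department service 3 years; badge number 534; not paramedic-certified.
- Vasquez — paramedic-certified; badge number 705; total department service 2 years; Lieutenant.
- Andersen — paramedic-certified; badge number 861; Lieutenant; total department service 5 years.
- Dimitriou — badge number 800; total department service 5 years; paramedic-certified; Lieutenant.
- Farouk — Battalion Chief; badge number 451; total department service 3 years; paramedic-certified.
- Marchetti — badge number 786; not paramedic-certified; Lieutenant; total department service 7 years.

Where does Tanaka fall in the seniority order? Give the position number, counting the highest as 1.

9

By rank: Adeyemi and Farouk (Battalion Chief); then Okafor (Captain); then Achebe, Marchetti, Andersen, Ferreira, Dimitriou, Tanaka and Vasquez (Lieutenant).
Adeyemi and Farouk both have total department service 3 years, so the next rule applies.
Among Adeyemi and Farouk, by badge number (higher first): Adeyemi (534) before Farouk (451).
Among Achebe, Marchetti, Andersen, Ferreira, Dimitriou, Tanaka and Vasquez, by total department service (higher first): Achebe (24 years) before Marchetti (7 years) before Andersen, Ferreira, Dimitriou and Tanaka (5 years) before Vasquez (2 years).
Among Andersen, Ferreira, Dimitriou and Tanaka, by badge number (higher first): Andersen (861) before Ferreira (834) before Dimitriou (800) before Tanaka (597).
Order: Adeyemi, Farouk, Okafor, Achebe, Marchetti, Andersen, Ferreira, Dimitriou, Tanaka, Vasquez. So position 9.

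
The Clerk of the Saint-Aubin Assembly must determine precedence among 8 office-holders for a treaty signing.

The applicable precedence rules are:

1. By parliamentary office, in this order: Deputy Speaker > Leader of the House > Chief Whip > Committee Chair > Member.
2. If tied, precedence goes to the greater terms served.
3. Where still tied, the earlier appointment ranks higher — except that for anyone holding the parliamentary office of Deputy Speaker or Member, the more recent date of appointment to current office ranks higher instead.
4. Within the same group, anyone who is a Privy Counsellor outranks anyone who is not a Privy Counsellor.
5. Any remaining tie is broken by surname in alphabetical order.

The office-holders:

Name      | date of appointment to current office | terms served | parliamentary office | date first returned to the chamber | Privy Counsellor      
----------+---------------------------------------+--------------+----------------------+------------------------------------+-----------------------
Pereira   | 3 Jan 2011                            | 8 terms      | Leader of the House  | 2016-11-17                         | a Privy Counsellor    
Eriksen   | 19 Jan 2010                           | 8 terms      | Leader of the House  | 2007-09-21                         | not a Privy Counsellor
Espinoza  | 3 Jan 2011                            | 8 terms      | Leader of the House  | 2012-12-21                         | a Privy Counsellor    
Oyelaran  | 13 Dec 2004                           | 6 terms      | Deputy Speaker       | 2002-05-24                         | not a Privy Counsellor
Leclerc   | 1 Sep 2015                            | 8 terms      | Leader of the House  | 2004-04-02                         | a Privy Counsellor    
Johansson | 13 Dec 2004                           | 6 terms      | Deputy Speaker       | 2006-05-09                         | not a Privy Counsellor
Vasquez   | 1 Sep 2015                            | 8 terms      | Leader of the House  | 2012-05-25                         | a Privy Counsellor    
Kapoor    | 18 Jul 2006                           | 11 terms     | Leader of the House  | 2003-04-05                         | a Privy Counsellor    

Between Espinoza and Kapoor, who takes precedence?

Kapoor

By parliamentary office: Johansson and Oyelaran (Deputy Speaker); then Kapoor, Eriksen, Espinoza, Pereira, Leclerc and Vasquez (Leader of the House).
Johansson and Oyelaran both have terms served 6 terms, so the next rule applies.
Johansson and Oyelaran both have date of appointment to current office 13 Dec 2004, so the next rule applies.
Johansson and Oyelaran are each not a Privy Counsellor, so the next rule applies.
Among Johansson and Oyelaran, alphabetically by surname: Johansson before Oyelaran.
Among Kapoor, Eriksen, Espinoza, Pereira, Leclerc and Vasquez, by terms served (higher first): Kapoor (11 terms) before Eriksen, Espinoza, Pereira, Leclerc and Vasquez (8 terms).
Among Eriksen, Espinoza, Pereira, Leclerc and Vasquez, by date of appointment to current office (earlier first): Eriksen (19 Jan 2010) before Espinoza and Pereira (3 Jan 2011) before Leclerc and Vasquez (1 Sep 2015).
Espinoza and Pereira are each a Privy Counsellor, so the next rule applies.
Among Espinoza and Pereira, alphabetically by surname: Espinoza before Pereira.
Leclerc and Vasquez are each a Privy Counsellor, so the next rule applies.
Among Leclerc and Vasquez, alphabetically by surname: Leclerc before Vasquez.
So Kapoor takes precedence.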